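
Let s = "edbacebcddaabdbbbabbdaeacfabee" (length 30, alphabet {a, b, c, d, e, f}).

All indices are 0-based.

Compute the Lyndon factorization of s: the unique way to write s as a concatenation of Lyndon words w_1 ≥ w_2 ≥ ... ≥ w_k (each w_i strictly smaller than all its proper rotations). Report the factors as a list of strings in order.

["e", "d", "b", "acebcdd", "aabdbbbabbdaeacfabee"]

emit factor 1: 'e' (i=0, period=1)
emit factor 2: 'd' (i=1, period=1)
emit factor 3: 'b' (i=2, period=1)
emit factor 4: 'acebcdd' (i=3, period=7)
emit factor 5: 'aabdbbbabbdaeacfabee' (i=10, period=20)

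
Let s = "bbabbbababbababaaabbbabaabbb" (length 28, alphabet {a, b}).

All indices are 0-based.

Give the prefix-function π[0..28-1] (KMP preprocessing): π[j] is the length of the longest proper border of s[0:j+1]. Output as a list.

π[0] = 0
j=1 s[j]='b': π[1]=1 (border 'b')
j=2 s[j]='a': k: 1→0; π[2]=0 (border '')
j=3 s[j]='b': π[3]=1 (border 'b')
j=4 s[j]='b': π[4]=2 (border 'bb')
j=5 s[j]='b': k: 2→1; π[5]=2 (border 'bb')
j=6 s[j]='a': π[6]=3 (border 'bba')
j=7 s[j]='b': π[7]=4 (border 'bbab')
j=8 s[j]='a': k: 4→1→0; π[8]=0 (border '')
j=9 s[j]='b': π[9]=1 (border 'b')
j=10 s[j]='b': π[10]=2 (border 'bb')
j=11 s[j]='a': π[11]=3 (border 'bba')
j=12 s[j]='b': π[12]=4 (border 'bbab')
j=13 s[j]='a': k: 4→1→0; π[13]=0 (border '')
j=14 s[j]='b': π[14]=1 (border 'b')
j=15 s[j]='a': k: 1→0; π[15]=0 (border '')
j=16 s[j]='a': π[16]=0 (border '')
j=17 s[j]='a': π[17]=0 (border '')
j=18 s[j]='b': π[18]=1 (border 'b')
j=19 s[j]='b': π[19]=2 (border 'bb')
j=20 s[j]='b': k: 2→1; π[20]=2 (border 'bb')
j=21 s[j]='a': π[21]=3 (border 'bba')
j=22 s[j]='b': π[22]=4 (border 'bbab')
j=23 s[j]='a': k: 4→1→0; π[23]=0 (border '')
j=24 s[j]='a': π[24]=0 (border '')
j=25 s[j]='b': π[25]=1 (border 'b')
j=26 s[j]='b': π[26]=2 (border 'bb')
j=27 s[j]='b': k: 2→1; π[27]=2 (border 'bb')

[0, 1, 0, 1, 2, 2, 3, 4, 0, 1, 2, 3, 4, 0, 1, 0, 0, 0, 1, 2, 2, 3, 4, 0, 0, 1, 2, 2]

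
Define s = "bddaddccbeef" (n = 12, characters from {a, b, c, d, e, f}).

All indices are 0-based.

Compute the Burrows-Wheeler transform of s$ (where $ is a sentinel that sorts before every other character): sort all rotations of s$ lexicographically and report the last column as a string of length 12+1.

fd$ccdddbabee

rank  rotation       last
    0  $bddaddccbeef  f
    1  addccbeef$bdd  d
    2  bddaddccbeef$  $
    3  beef$bddaddcc  c
    4  cbeef$bddaddc  c
    5  ccbeef$bddadd  d
    6  daddccbeef$bd  d
    7  dccbeef$bddad  d
    8  ddaddccbeef$b  b
    9  ddccbeef$bdda  a
   10  eef$bddaddccb  b
   11  ef$bddaddccbe  e
   12  f$bddaddccbee  e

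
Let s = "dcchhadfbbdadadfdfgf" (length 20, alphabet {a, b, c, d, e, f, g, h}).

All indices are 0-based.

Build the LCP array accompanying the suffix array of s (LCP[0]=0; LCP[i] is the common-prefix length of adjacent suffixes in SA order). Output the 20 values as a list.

[0, 2, 3, 0, 1, 0, 1, 0, 3, 1, 1, 2, 2, 0, 1, 1, 1, 0, 0, 1]

rank→(start, suffix):
  0 → (11, 'adadfdfgf')
  1 → (5, 'adfbbdadadfdfgf')
  2 → (13, 'adfdfgf')
  3 → (8, 'bbdadadfdfgf')
  4 → (9, 'bdadadfdfgf')
  5 → (1, 'cchhadfbbdadadfdfgf')
  6 → (2, 'chhadfbbdadadfdfgf')
  7 → (10, 'dadadfdfgf')
  8 → (12, 'dadfdfgf')
  9 → (0, 'dcchhadfbbdadadfdfgf')
  10 → (6, 'dfbbdadadfdfgf')
  11 → (14, 'dfdfgf')
  12 → (16, 'dfgf')
  13 → (19, 'f')
  14 → (7, 'fbbdadadfdfgf')
  15 → (15, 'fdfgf')
  16 → (17, 'fgf')
  17 → (18, 'gf')
  18 → (4, 'hadfbbdadadfdfgf')
  19 → (3, 'hhadfbbdadadfdfgf')

SA = [11, 5, 13, 8, 9, 1, 2, 10, 12, 0, 6, 14, 16, 19, 7, 15, 17, 18, 4, 3]
[i] adj suffixes → lcp
  [1] 11/5 → 2 ('ad')
  [2] 5/13 → 3 ('adf')
  [3] 13/8 → 0 ('')
  [4] 8/9 → 1 ('b')
  [5] 9/1 → 0 ('')
  [6] 1/2 → 1 ('c')
  [7] 2/10 → 0 ('')
  [8] 10/12 → 3 ('dad')
  [9] 12/0 → 1 ('d')
  [10] 0/6 → 1 ('d')
  [11] 6/14 → 2 ('df')
  [12] 14/16 → 2 ('df')
  [13] 16/19 → 0 ('')
  [14] 19/7 → 1 ('f')
  [15] 7/15 → 1 ('f')
  [16] 15/17 → 1 ('f')
  [17] 17/18 → 0 ('')
  [18] 18/4 → 0 ('')
  [19] 4/3 → 1 ('h')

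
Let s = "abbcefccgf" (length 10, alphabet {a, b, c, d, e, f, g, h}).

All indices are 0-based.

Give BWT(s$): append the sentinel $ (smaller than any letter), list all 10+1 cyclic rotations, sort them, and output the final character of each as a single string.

f$abfbccgec

rank  rotation     last
    0  $abbcefccgf  f
    1  abbcefccgf$  $
    2  bbcefccgf$a  a
    3  bcefccgf$ab  b
    4  ccgf$abbcef  f
    5  cefccgf$abb  b
    6  cgf$abbcefc  c
    7  efccgf$abbc  c
    8  f$abbcefccg  g
    9  fccgf$abbce  e
   10  gf$abbcefcc  c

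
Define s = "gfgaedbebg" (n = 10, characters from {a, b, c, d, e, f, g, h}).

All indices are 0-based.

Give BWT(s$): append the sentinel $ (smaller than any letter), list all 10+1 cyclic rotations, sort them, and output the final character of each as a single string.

rank  rotation     last
    0  $gfgaedbebg  g
    1  aedbebg$gfg  g
    2  bebg$gfgaed  d
    3  bg$gfgaedbe  e
    4  dbebg$gfgae  e
    5  ebg$gfgaedb  b
    6  edbebg$gfga  a
    7  fgaedbebg$g  g
    8  g$gfgaedbeb  b
    9  gaedbebg$gf  f
   10  gfgaedbebg$  $

ggdeebagbf$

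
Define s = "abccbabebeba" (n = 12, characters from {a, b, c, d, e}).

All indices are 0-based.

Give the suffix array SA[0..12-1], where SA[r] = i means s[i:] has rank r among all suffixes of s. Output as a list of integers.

rank→(start, suffix):
  0 → (11, 'a')
  1 → (0, 'abccbabebeba')
  2 → (5, 'abebeba')
  3 → (10, 'ba')
  4 → (4, 'babebeba')
  5 → (1, 'bccbabebeba')
  6 → (8, 'beba')
  7 → (6, 'bebeba')
  8 → (3, 'cbabebeba')
  9 → (2, 'ccbabebeba')
  10 → (9, 'eba')
  11 → (7, 'ebeba')

[11, 0, 5, 10, 4, 1, 8, 6, 3, 2, 9, 7]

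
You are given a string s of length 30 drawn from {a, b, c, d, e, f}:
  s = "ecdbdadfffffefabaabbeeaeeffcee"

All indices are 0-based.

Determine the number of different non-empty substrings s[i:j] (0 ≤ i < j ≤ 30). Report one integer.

rank→(start, suffix):
  0 → (16, 'aabbeeaeeffcee')
  1 → (14, 'abaabbeeaeeffcee')
  2 → (17, 'abbeeaeeffcee')
  3 → (5, 'adfffffefabaabbeeaeeffcee')
  4 → (22, 'aeeffcee')
  5 → (15, 'baabbeeaeeffcee')
  6 → (18, 'bbeeaeeffcee')
  7 → (3, 'bdadfffffefabaabbeeaeeffcee')
  8 → (19, 'beeaeeffcee')
  9 → (1, 'cdbdadfffffefabaabbeeaeeffcee')
  10 → (27, 'cee')
  11 → (4, 'dadfffffefabaabbeeaeeffcee')
  12 → (2, 'dbdadfffffefabaabbeeaeeffcee')
  13 → (6, 'dfffffefabaabbeeaeeffcee')
  14 → (29, 'e')
  15 → (21, 'eaeeffcee')
  16 → (0, 'ecdbdadfffffefabaabbeeaeeffcee')
  17 → (28, 'ee')
  18 → (20, 'eeaeeffcee')
  19 → (23, 'eeffcee')
  20 → (12, 'efabaabbeeaeeffcee')
  21 → (24, 'effcee')
  22 → (13, 'fabaabbeeaeeffcee')
  23 → (26, 'fcee')
  24 → (11, 'fefabaabbeeaeeffcee')
  25 → (25, 'ffcee')
  26 → (10, 'ffefabaabbeeaeeffcee')
  27 → (9, 'fffefabaabbeeaeeffcee')
  28 → (8, 'ffffefabaabbeeaeeffcee')
  29 → (7, 'fffffefabaabbeeaeeffcee')

SA = [16, 14, 17, 5, 22, 15, 18, 3, 19, 1, 27, 4, 2, 6, 29, 21, 0, 28, 20, 23, 12, 24, 13, 26, 11, 25, 10, 9, 8, 7]
rank  pair      lcp
   1  s[16:],s[14:]  1  'a'
   2  s[14:],s[17:]  2  'ab'
   3  s[17:],s[5:]  1  'a'
   4  s[5:],s[22:]  1  'a'
   5  s[22:],s[15:]  0  ''
   6  s[15:],s[18:]  1  'b'
   7  s[18:],s[3:]  1  'b'
   8  s[3:],s[19:]  1  'b'
   9  s[19:],s[1:]  0  ''
  10  s[1:],s[27:]  1  'c'
  11  s[27:],s[4:]  0  ''
  12  s[4:],s[2:]  1  'd'
  13  s[2:],s[6:]  1  'd'
  14  s[6:],s[29:]  0  ''
  15  s[29:],s[21:]  1  'e'
  16  s[21:],s[0:]  1  'e'
  17  s[0:],s[28:]  1  'e'
  18  s[28:],s[20:]  2  'ee'
  19  s[20:],s[23:]  2  'ee'
  20  s[23:],s[12:]  1  'e'
  21  s[12:],s[24:]  2  'ef'
  22  s[24:],s[13:]  0  ''
  23  s[13:],s[26:]  1  'f'
  24  s[26:],s[11:]  1  'f'
  25  s[11:],s[25:]  1  'f'
  26  s[25:],s[10:]  2  'ff'
  27  s[10:],s[9:]  2  'ff'
  28  s[9:],s[8:]  3  'fff'
  29  s[8:],s[7:]  4  'ffff'

n(n+1)/2 = 30·31/2 = 465
Σ LCP = 0 + 1 + 2 + 1 + 1 + 0 + 1 + 1 + 1 + 0 + 1 + 0 + 1 + 1 + 0 + 1 + 1 + 1 + 2 + 2 + 1 + 2 + 0 + 1 + 1 + 1 + 2 + 2 + 3 + 4 = 35
distinct = 465 − 35 = 430

430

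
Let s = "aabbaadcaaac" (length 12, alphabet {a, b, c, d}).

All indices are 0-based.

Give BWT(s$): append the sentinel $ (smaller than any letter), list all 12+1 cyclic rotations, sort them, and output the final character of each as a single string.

cc$abaaabaada

rank  rotation       last
    0  $aabbaadcaaac  c
    1  aaac$aabbaadc  c
    2  aabbaadcaaac$  $
    3  aac$aabbaadca  a
    4  aadcaaac$aabb  b
    5  abbaadcaaac$a  a
    6  ac$aabbaadcaa  a
    7  adcaaac$aabba  a
    8  baadcaaac$aab  b
    9  bbaadcaaac$aa  a
   10  c$aabbaadcaaa  a
   11  caaac$aabbaad  d
   12  dcaaac$aabbaa  a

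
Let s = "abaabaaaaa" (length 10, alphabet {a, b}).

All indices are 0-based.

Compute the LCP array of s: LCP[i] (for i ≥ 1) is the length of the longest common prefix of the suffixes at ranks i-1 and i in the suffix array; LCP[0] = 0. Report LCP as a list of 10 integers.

sorted suffixes:
  #0 SA[0]=9  'a'
  #1 SA[1]=8  'aa'
  #2 SA[2]=7  'aaa'
  #3 SA[3]=6  'aaaa'
  #4 SA[4]=5  'aaaaa'
  #5 SA[5]=2  'aabaaaaa'
  #6 SA[6]=3  'abaaaaa'
  #7 SA[7]=0  'abaabaaaaa'
  #8 SA[8]=4  'baaaaa'
  #9 SA[9]=1  'baabaaaaa'

SA = [9, 8, 7, 6, 5, 2, 3, 0, 4, 1]
i: (SA[i-1],SA[i]) lcp shared
  1: (9,8) 1 'a'
  2: (8,7) 2 'aa'
  3: (7,6) 3 'aaa'
  4: (6,5) 4 'aaaa'
  5: (5,2) 2 'aa'
  6: (2,3) 1 'a'
  7: (3,0) 4 'abaa'
  8: (0,4) 0 ''
  9: (4,1) 3 'baa'

[0, 1, 2, 3, 4, 2, 1, 4, 0, 3]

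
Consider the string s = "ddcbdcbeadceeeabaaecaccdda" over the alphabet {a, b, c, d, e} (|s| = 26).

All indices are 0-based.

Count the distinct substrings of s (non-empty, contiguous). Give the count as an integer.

rank→(start, suffix):
  0 → (25, 'a')
  1 → (16, 'aaecaccdda')
  2 → (14, 'abaaecaccdda')
  3 → (20, 'accdda')
  4 → (8, 'adceeeabaaecaccdda')
  5 → (17, 'aecaccdda')
  6 → (15, 'baaecaccdda')
  7 → (3, 'bdcbeadceeeabaaecaccdda')
  8 → (6, 'beadceeeabaaecaccdda')
  9 → (19, 'caccdda')
  10 → (2, 'cbdcbeadceeeabaaecaccdda')
  11 → (5, 'cbeadceeeabaaecaccdda')
  12 → (21, 'ccdda')
  13 → (22, 'cdda')
  14 → (10, 'ceeeabaaecaccdda')
  15 → (24, 'da')
  16 → (1, 'dcbdcbeadceeeabaaecaccdda')
  17 → (4, 'dcbeadceeeabaaecaccdda')
  18 → (9, 'dceeeabaaecaccdda')
  19 → (23, 'dda')
  20 → (0, 'ddcbdcbeadceeeabaaecaccdda')
  21 → (13, 'eabaaecaccdda')
  22 → (7, 'eadceeeabaaecaccdda')
  23 → (18, 'ecaccdda')
  24 → (12, 'eeabaaecaccdda')
  25 → (11, 'eeeabaaecaccdda')

SA = [25, 16, 14, 20, 8, 17, 15, 3, 6, 19, 2, 5, 21, 22, 10, 24, 1, 4, 9, 23, 0, 13, 7, 18, 12, 11]
i: (SA[i-1],SA[i]) lcp shared
  1: (25,16) 1 'a'
  2: (16,14) 1 'a'
  3: (14,20) 1 'a'
  4: (20,8) 1 'a'
  5: (8,17) 1 'a'
  6: (17,15) 0 ''
  7: (15,3) 1 'b'
  8: (3,6) 1 'b'
  9: (6,19) 0 ''
  10: (19,2) 1 'c'
  11: (2,5) 2 'cb'
  12: (5,21) 1 'c'
  13: (21,22) 1 'c'
  14: (22,10) 1 'c'
  15: (10,24) 0 ''
  16: (24,1) 1 'd'
  17: (1,4) 3 'dcb'
  18: (4,9) 2 'dc'
  19: (9,23) 1 'd'
  20: (23,0) 2 'dd'
  21: (0,13) 0 ''
  22: (13,7) 2 'ea'
  23: (7,18) 1 'e'
  24: (18,12) 1 'e'
  25: (12,11) 2 'ee'

n(n+1)/2 = 26·27/2 = 351
Σ LCP = 0 + 1 + 1 + 1 + 1 + 1 + 0 + 1 + 1 + 0 + 1 + 2 + 1 + 1 + 1 + 0 + 1 + 3 + 2 + 1 + 2 + 0 + 2 + 1 + 1 + 2 = 28
distinct = 351 − 28 = 323

323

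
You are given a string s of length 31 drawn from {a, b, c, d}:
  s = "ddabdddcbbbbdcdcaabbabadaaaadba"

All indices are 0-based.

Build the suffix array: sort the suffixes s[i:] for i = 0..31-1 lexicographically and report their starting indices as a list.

rank | idx | suffix
   0 |  30 | a
   1 |  24 | aaaadba
   2 |  25 | aaadba
   3 |  16 | aabbabadaaaadba
   4 |  26 | aadba
   5 |  20 | abadaaaadba
   6 |  17 | abbabadaaaadba
   7 |   2 | abdddcbbbbdcdcaabbabadaaaadba
   8 |  22 | adaaaadba
   9 |  27 | adba
  10 |  29 | ba
  11 |  19 | babadaaaadba
  12 |  21 | badaaaadba
  13 |  18 | bbabadaaaadba
  14 |   8 | bbbbdcdcaabbabadaaaadba
  15 |   9 | bbbdcdcaabbabadaaaadba
  16 |  10 | bbdcdcaabbabadaaaadba
  17 |  11 | bdcdcaabbabadaaaadba
  18 |   3 | bdddcbbbbdcdcaabbabadaaaadba
  19 |  15 | caabbabadaaaadba
  20 |   7 | cbbbbdcdcaabbabadaaaadba
  21 |  13 | cdcaabbabadaaaadba
  22 |  23 | daaaadba
  23 |   1 | dabdddcbbbbdcdcaabbabadaaaadba
  24 |  28 | dba
  25 |  14 | dcaabbabadaaaadba
  26 |   6 | dcbbbbdcdcaabbabadaaaadba
  27 |  12 | dcdcaabbabadaaaadba
  28 |   0 | ddabdddcbbbbdcdcaabbabadaaaadba
  29 |   5 | ddcbbbbdcdcaabbabadaaaadba
  30 |   4 | dddcbbbbdcdcaabbabadaaaadba

[30, 24, 25, 16, 26, 20, 17, 2, 22, 27, 29, 19, 21, 18, 8, 9, 10, 11, 3, 15, 7, 13, 23, 1, 28, 14, 6, 12, 0, 5, 4]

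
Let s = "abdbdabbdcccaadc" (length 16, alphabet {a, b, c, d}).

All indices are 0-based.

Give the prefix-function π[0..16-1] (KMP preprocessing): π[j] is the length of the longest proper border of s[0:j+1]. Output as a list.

[0, 0, 0, 0, 0, 1, 2, 0, 0, 0, 0, 0, 1, 1, 0, 0]

π[0] = 0
j=1 s[j]='b': π[1]=0 (border '')
j=2 s[j]='d': π[2]=0 (border '')
j=3 s[j]='b': π[3]=0 (border '')
j=4 s[j]='d': π[4]=0 (border '')
j=5 s[j]='a': π[5]=1 (border 'a')
j=6 s[j]='b': π[6]=2 (border 'ab')
j=7 s[j]='b': k: 2→0; π[7]=0 (border '')
j=8 s[j]='d': π[8]=0 (border '')
j=9 s[j]='c': π[9]=0 (border '')
j=10 s[j]='c': π[10]=0 (border '')
j=11 s[j]='c': π[11]=0 (border '')
j=12 s[j]='a': π[12]=1 (border 'a')
j=13 s[j]='a': k: 1→0; π[13]=1 (border 'a')
j=14 s[j]='d': k: 1→0; π[14]=0 (border '')
j=15 s[j]='c': π[15]=0 (border '')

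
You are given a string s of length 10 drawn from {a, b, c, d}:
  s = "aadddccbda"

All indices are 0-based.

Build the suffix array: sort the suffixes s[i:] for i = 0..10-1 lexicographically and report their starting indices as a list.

[9, 0, 1, 7, 6, 5, 8, 4, 3, 2]

rank→(start, suffix):
  0 → (9, 'a')
  1 → (0, 'aadddccbda')
  2 → (1, 'adddccbda')
  3 → (7, 'bda')
  4 → (6, 'cbda')
  5 → (5, 'ccbda')
  6 → (8, 'da')
  7 → (4, 'dccbda')
  8 → (3, 'ddccbda')
  9 → (2, 'dddccbda')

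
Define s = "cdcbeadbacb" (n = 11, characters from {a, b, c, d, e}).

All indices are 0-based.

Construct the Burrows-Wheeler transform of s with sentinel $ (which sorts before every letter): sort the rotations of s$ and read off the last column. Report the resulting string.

bbecdcad$acb

rank  rotation      last
    0  $cdcbeadbacb  b
    1  acb$cdcbeadb  b
    2  adbacb$cdcbe  e
    3  b$cdcbeadbac  c
    4  bacb$cdcbead  d
    5  beadbacb$cdc  c
    6  cb$cdcbeadba  a
    7  cbeadbacb$cd  d
    8  cdcbeadbacb$  $
    9  dbacb$cdcbea  a
   10  dcbeadbacb$c  c
   11  eadbacb$cdcb  b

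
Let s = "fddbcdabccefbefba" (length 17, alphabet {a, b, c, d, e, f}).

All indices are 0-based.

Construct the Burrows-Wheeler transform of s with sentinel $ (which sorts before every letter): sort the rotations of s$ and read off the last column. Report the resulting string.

rank  rotation            last
    0  $fddbcdabccefbefba  a
    1  a$fddbcdabccefbefb  b
    2  abccefbefba$fddbcd  d
    3  ba$fddbcdabccefbef  f
    4  bccefbefba$fddbcda  a
    5  bcdabccefbefba$fdd  d
    6  befba$fddbcdabccef  f
    7  ccefbefba$fddbcdab  b
    8  cdabccefbefba$fddb  b
    9  cefbefba$fddbcdabc  c
   10  dabccefbefba$fddbc  c
   11  dbcdabccefbefba$fd  d
   12  ddbcdabccefbefba$f  f
   13  efba$fddbcdabccefb  b
   14  efbefba$fddbcdabcc  c
   15  fba$fddbcdabccefbe  e
   16  fbefba$fddbcdabcce  e
   17  fddbcdabccefbefba$  $

abdfadfbbccdfbcee$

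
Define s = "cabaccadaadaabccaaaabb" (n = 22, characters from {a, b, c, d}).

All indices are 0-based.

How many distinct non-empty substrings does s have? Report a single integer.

rank | idx | suffix
   0 |  16 | aaaabb
   1 |  17 | aaabb
   2 |  18 | aabb
   3 |  11 | aabccaaaabb
   4 |   8 | aadaabccaaaabb
   5 |   1 | abaccadaadaabccaaaabb
   6 |  19 | abb
   7 |  12 | abccaaaabb
   8 |   3 | accadaadaabccaaaabb
   9 |   9 | adaabccaaaabb
  10 |   6 | adaadaabccaaaabb
  11 |  21 | b
  12 |   2 | baccadaadaabccaaaabb
  13 |  20 | bb
  14 |  13 | bccaaaabb
  15 |  15 | caaaabb
  16 |   0 | cabaccadaadaabccaaaabb
  17 |   5 | cadaadaabccaaaabb
  18 |  14 | ccaaaabb
  19 |   4 | ccadaadaabccaaaabb
  20 |  10 | daabccaaaabb
  21 |   7 | daadaabccaaaabb

SA = [16, 17, 18, 11, 8, 1, 19, 12, 3, 9, 6, 21, 2, 20, 13, 15, 0, 5, 14, 4, 10, 7]
i: (SA[i-1],SA[i]) lcp shared
  1: (16,17) 3 'aaa'
  2: (17,18) 2 'aa'
  3: (18,11) 3 'aab'
  4: (11,8) 2 'aa'
  5: (8,1) 1 'a'
  6: (1,19) 2 'ab'
  7: (19,12) 2 'ab'
  8: (12,3) 1 'a'
  9: (3,9) 1 'a'
  10: (9,6) 4 'adaa'
  11: (6,21) 0 ''
  12: (21,2) 1 'b'
  13: (2,20) 1 'b'
  14: (20,13) 1 'b'
  15: (13,15) 0 ''
  16: (15,0) 2 'ca'
  17: (0,5) 2 'ca'
  18: (5,14) 1 'c'
  19: (14,4) 3 'cca'
  20: (4,10) 0 ''
  21: (10,7) 3 'daa'

n(n+1)/2 = 22·23/2 = 253
Σ LCP = 0 + 3 + 2 + 3 + 2 + 1 + 2 + 2 + 1 + 1 + 4 + 0 + 1 + 1 + 1 + 0 + 2 + 2 + 1 + 3 + 0 + 3 = 35
distinct = 253 − 35 = 218

218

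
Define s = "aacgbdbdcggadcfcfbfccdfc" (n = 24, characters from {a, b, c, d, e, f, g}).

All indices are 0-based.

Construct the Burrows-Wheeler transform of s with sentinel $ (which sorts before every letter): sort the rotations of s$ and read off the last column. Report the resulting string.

c$aggdfffcfdadbabccdbcgcc

rank  rotation                   last
    0  $aacgbdbdcggadcfcfbfccdfc  c
    1  aacgbdbdcggadcfcfbfccdfc$  $
    2  acgbdbdcggadcfcfbfccdfc$a  a
    3  adcfcfbfccdfc$aacgbdbdcgg  g
    4  bdbdcggadcfcfbfccdfc$aacg  g
    5  bdcggadcfcfbfccdfc$aacgbd  d
    6  bfccdfc$aacgbdbdcggadcfcf  f
    7  c$aacgbdbdcggadcfcfbfccdf  f
    8  ccdfc$aacgbdbdcggadcfcfbf  f
    9  cdfc$aacgbdbdcggadcfcfbfc  c
   10  cfbfccdfc$aacgbdbdcggadcf  f
   11  cfcfbfccdfc$aacgbdbdcggad  d
   12  cgbdbdcggadcfcfbfccdfc$aa  a
   13  cggadcfcfbfccdfc$aacgbdbd  d
   14  dbdcggadcfcfbfccdfc$aacgb  b
   15  dcfcfbfccdfc$aacgbdbdcgga  a
   16  dcggadcfcfbfccdfc$aacgbdb  b
   17  dfc$aacgbdbdcggadcfcfbfcc  c
   18  fbfccdfc$aacgbdbdcggadcfc  c
   19  fc$aacgbdbdcggadcfcfbfccd  d
   20  fccdfc$aacgbdbdcggadcfcfb  b
   21  fcfbfccdfc$aacgbdbdcggadc  c
   22  gadcfcfbfccdfc$aacgbdbdcg  g
   23  gbdbdcggadcfcfbfccdfc$aac  c
   24  ggadcfcfbfccdfc$aacgbdbdc  c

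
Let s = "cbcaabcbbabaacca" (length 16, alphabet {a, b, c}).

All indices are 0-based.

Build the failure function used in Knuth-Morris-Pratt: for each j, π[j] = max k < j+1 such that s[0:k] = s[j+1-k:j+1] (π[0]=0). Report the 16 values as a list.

π[0] = 0
j=1 s[j]='b': π[1]=0 (border '')
j=2 s[j]='c': π[2]=1 (border 'c')
j=3 s[j]='a': k: 1→0; π[3]=0 (border '')
j=4 s[j]='a': π[4]=0 (border '')
j=5 s[j]='b': π[5]=0 (border '')
j=6 s[j]='c': π[6]=1 (border 'c')
j=7 s[j]='b': π[7]=2 (border 'cb')
j=8 s[j]='b': k: 2→0; π[8]=0 (border '')
j=9 s[j]='a': π[9]=0 (border '')
j=10 s[j]='b': π[10]=0 (border '')
j=11 s[j]='a': π[11]=0 (border '')
j=12 s[j]='a': π[12]=0 (border '')
j=13 s[j]='c': π[13]=1 (border 'c')
j=14 s[j]='c': k: 1→0; π[14]=1 (border 'c')
j=15 s[j]='a': k: 1→0; π[15]=0 (border '')

[0, 0, 1, 0, 0, 0, 1, 2, 0, 0, 0, 0, 0, 1, 1, 0]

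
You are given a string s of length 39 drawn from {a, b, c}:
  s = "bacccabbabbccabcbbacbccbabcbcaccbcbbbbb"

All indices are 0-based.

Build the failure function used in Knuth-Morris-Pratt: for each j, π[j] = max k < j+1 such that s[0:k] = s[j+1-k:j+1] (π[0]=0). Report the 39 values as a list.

[0, 0, 0, 0, 0, 0, 1, 1, 2, 1, 1, 0, 0, 0, 1, 0, 1, 1, 2, 3, 1, 0, 0, 1, 2, 1, 0, 1, 0, 0, 0, 0, 1, 0, 1, 1, 1, 1, 1]

π[0] = 0
j=1 s[j]='a': π[1]=0 (border '')
j=2 s[j]='c': π[2]=0 (border '')
j=3 s[j]='c': π[3]=0 (border '')
j=4 s[j]='c': π[4]=0 (border '')
j=5 s[j]='a': π[5]=0 (border '')
j=6 s[j]='b': π[6]=1 (border 'b')
j=7 s[j]='b': k: 1→0; π[7]=1 (border 'b')
j=8 s[j]='a': π[8]=2 (border 'ba')
j=9 s[j]='b': k: 2→0; π[9]=1 (border 'b')
j=10 s[j]='b': k: 1→0; π[10]=1 (border 'b')
j=11 s[j]='c': k: 1→0; π[11]=0 (border '')
j=12 s[j]='c': π[12]=0 (border '')
j=13 s[j]='a': π[13]=0 (border '')
j=14 s[j]='b': π[14]=1 (border 'b')
j=15 s[j]='c': k: 1→0; π[15]=0 (border '')
j=16 s[j]='b': π[16]=1 (border 'b')
j=17 s[j]='b': k: 1→0; π[17]=1 (border 'b')
j=18 s[j]='a': π[18]=2 (border 'ba')
j=19 s[j]='c': π[19]=3 (border 'bac')
j=20 s[j]='b': k: 3→0; π[20]=1 (border 'b')
j=21 s[j]='c': k: 1→0; π[21]=0 (border '')
j=22 s[j]='c': π[22]=0 (border '')
j=23 s[j]='b': π[23]=1 (border 'b')
j=24 s[j]='a': π[24]=2 (border 'ba')
j=25 s[j]='b': k: 2→0; π[25]=1 (border 'b')
j=26 s[j]='c': k: 1→0; π[26]=0 (border '')
j=27 s[j]='b': π[27]=1 (border 'b')
j=28 s[j]='c': k: 1→0; π[28]=0 (border '')
j=29 s[j]='a': π[29]=0 (border '')
j=30 s[j]='c': π[30]=0 (border '')
j=31 s[j]='c': π[31]=0 (border '')
j=32 s[j]='b': π[32]=1 (border 'b')
j=33 s[j]='c': k: 1→0; π[33]=0 (border '')
j=34 s[j]='b': π[34]=1 (border 'b')
j=35 s[j]='b': k: 1→0; π[35]=1 (border 'b')
j=36 s[j]='b': k: 1→0; π[36]=1 (border 'b')
j=37 s[j]='b': k: 1→0; π[37]=1 (border 'b')
j=38 s[j]='b': k: 1→0; π[38]=1 (border 'b')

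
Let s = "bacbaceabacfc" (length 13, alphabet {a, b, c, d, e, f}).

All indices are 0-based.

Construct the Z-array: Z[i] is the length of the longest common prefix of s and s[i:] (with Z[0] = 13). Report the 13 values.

Z[0]=13
i=1: fresh scan; Z[1]=0
i=2: fresh scan; Z[2]=0
i=3: fresh scan; Z[3]=3 extend→box=[3,6)
i=4: min(r-i=2, Z[1]=0)=0; Z[4]=0
i=5: min(r-i=1, Z[2]=0)=0; Z[5]=0
i=6: fresh scan; Z[6]=0
i=7: fresh scan; Z[7]=0
i=8: fresh scan; Z[8]=3 extend→box=[8,11)
i=9: min(r-i=2, Z[1]=0)=0; Z[9]=0
i=10: min(r-i=1, Z[2]=0)=0; Z[10]=0
i=11: fresh scan; Z[11]=0
i=12: fresh scan; Z[12]=0

[13, 0, 0, 3, 0, 0, 0, 0, 3, 0, 0, 0, 0]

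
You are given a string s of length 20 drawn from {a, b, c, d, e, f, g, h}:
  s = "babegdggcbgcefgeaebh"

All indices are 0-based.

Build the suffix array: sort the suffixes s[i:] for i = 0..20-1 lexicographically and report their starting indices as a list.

[1, 16, 0, 2, 9, 18, 8, 11, 5, 15, 17, 12, 3, 13, 7, 10, 4, 14, 6, 19]

sorted suffixes:
  #0 SA[0]=1  'abegdggcbgcefgeaebh'
  #1 SA[1]=16  'aebh'
  #2 SA[2]=0  'babegdggcbgcefgeaebh'
  #3 SA[3]=2  'begdggcbgcefgeaebh'
  #4 SA[4]=9  'bgcefgeaebh'
  #5 SA[5]=18  'bh'
  #6 SA[6]=8  'cbgcefgeaebh'
  #7 SA[7]=11  'cefgeaebh'
  #8 SA[8]=5  'dggcbgcefgeaebh'
  #9 SA[9]=15  'eaebh'
  #10 SA[10]=17  'ebh'
  #11 SA[11]=12  'efgeaebh'
  #12 SA[12]=3  'egdggcbgcefgeaebh'
  #13 SA[13]=13  'fgeaebh'
  #14 SA[14]=7  'gcbgcefgeaebh'
  #15 SA[15]=10  'gcefgeaebh'
  #16 SA[16]=4  'gdggcbgcefgeaebh'
  #17 SA[17]=14  'geaebh'
  #18 SA[18]=6  'ggcbgcefgeaebh'
  #19 SA[19]=19  'h'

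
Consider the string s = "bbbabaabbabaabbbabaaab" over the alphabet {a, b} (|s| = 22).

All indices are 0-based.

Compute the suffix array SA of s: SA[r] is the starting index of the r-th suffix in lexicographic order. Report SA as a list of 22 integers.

rank | idx | suffix
   0 |  18 | aaab
   1 |  19 | aab
   2 |   5 | aabbabaabbbabaaab
   3 |  11 | aabbbabaaab
   4 |  20 | ab
   5 |  16 | abaaab
   6 |   3 | abaabbabaabbbabaaab
   7 |   9 | abaabbbabaaab
   8 |   6 | abbabaabbbabaaab
   9 |  12 | abbbabaaab
  10 |  21 | b
  11 |  17 | baaab
  12 |   4 | baabbabaabbbabaaab
  13 |  10 | baabbbabaaab
  14 |  15 | babaaab
  15 |   2 | babaabbabaabbbabaaab
  16 |   8 | babaabbbabaaab
  17 |  14 | bbabaaab
  18 |   1 | bbabaabbabaabbbabaaab
  19 |   7 | bbabaabbbabaaab
  20 |  13 | bbbabaaab
  21 |   0 | bbbabaabbabaabbbabaaab

[18, 19, 5, 11, 20, 16, 3, 9, 6, 12, 21, 17, 4, 10, 15, 2, 8, 14, 1, 7, 13, 0]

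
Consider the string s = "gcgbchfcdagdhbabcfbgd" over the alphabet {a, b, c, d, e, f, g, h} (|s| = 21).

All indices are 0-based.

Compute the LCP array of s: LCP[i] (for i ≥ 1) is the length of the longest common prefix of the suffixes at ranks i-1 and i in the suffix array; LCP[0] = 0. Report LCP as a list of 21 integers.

rank | idx | suffix
   0 |  14 | abcfbgd
   1 |   9 | agdhbabcfbgd
   2 |  13 | babcfbgd
   3 |  15 | bcfbgd
   4 |   3 | bchfcdagdhbabcfbgd
   5 |  18 | bgd
   6 |   7 | cdagdhbabcfbgd
   7 |  16 | cfbgd
   8 |   1 | cgbchfcdagdhbabcfbgd
   9 |   4 | chfcdagdhbabcfbgd
  10 |  20 | d
  11 |   8 | dagdhbabcfbgd
  12 |  11 | dhbabcfbgd
  13 |  17 | fbgd
  14 |   6 | fcdagdhbabcfbgd
  15 |   2 | gbchfcdagdhbabcfbgd
  16 |   0 | gcgbchfcdagdhbabcfbgd
  17 |  19 | gd
  18 |  10 | gdhbabcfbgd
  19 |  12 | hbabcfbgd
  20 |   5 | hfcdagdhbabcfbgd

SA = [14, 9, 13, 15, 3, 18, 7, 16, 1, 4, 20, 8, 11, 17, 6, 2, 0, 19, 10, 12, 5]
rank  pair      lcp
   1  s[14:],s[9:]  1  'a'
   2  s[9:],s[13:]  0  ''
   3  s[13:],s[15:]  1  'b'
   4  s[15:],s[3:]  2  'bc'
   5  s[3:],s[18:]  1  'b'
   6  s[18:],s[7:]  0  ''
   7  s[7:],s[16:]  1  'c'
   8  s[16:],s[1:]  1  'c'
   9  s[1:],s[4:]  1  'c'
  10  s[4:],s[20:]  0  ''
  11  s[20:],s[8:]  1  'd'
  12  s[8:],s[11:]  1  'd'
  13  s[11:],s[17:]  0  ''
  14  s[17:],s[6:]  1  'f'
  15  s[6:],s[2:]  0  ''
  16  s[2:],s[0:]  1  'g'
  17  s[0:],s[19:]  1  'g'
  18  s[19:],s[10:]  2  'gd'
  19  s[10:],s[12:]  0  ''
  20  s[12:],s[5:]  1  'h'

[0, 1, 0, 1, 2, 1, 0, 1, 1, 1, 0, 1, 1, 0, 1, 0, 1, 1, 2, 0, 1]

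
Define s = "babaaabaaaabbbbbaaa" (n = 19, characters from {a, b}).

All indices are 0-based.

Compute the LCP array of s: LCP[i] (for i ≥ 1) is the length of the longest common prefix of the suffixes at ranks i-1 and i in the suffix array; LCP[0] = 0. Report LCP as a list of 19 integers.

[0, 1, 2, 3, 3, 4, 2, 3, 1, 5, 2, 0, 4, 4, 2, 1, 2, 3, 4]

sorted suffixes:
  #0 SA[0]=18  'a'
  #1 SA[1]=17  'aa'
  #2 SA[2]=16  'aaa'
  #3 SA[3]=7  'aaaabbbbbaaa'
  #4 SA[4]=3  'aaabaaaabbbbbaaa'
  #5 SA[5]=8  'aaabbbbbaaa'
  #6 SA[6]=4  'aabaaaabbbbbaaa'
  #7 SA[7]=9  'aabbbbbaaa'
  #8 SA[8]=5  'abaaaabbbbbaaa'
  #9 SA[9]=1  'abaaabaaaabbbbbaaa'
  #10 SA[10]=10  'abbbbbaaa'
  #11 SA[11]=15  'baaa'
  #12 SA[12]=6  'baaaabbbbbaaa'
  #13 SA[13]=2  'baaabaaaabbbbbaaa'
  #14 SA[14]=0  'babaaabaaaabbbbbaaa'
  #15 SA[15]=14  'bbaaa'
  #16 SA[16]=13  'bbbaaa'
  #17 SA[17]=12  'bbbbaaa'
  #18 SA[18]=11  'bbbbbaaa'

SA = [18, 17, 16, 7, 3, 8, 4, 9, 5, 1, 10, 15, 6, 2, 0, 14, 13, 12, 11]
rank  pair      lcp
   1  s[18:],s[17:]  1  'a'
   2  s[17:],s[16:]  2  'aa'
   3  s[16:],s[7:]  3  'aaa'
   4  s[7:],s[3:]  3  'aaa'
   5  s[3:],s[8:]  4  'aaab'
   6  s[8:],s[4:]  2  'aa'
   7  s[4:],s[9:]  3  'aab'
   8  s[9:],s[5:]  1  'a'
   9  s[5:],s[1:]  5  'abaaa'
  10  s[1:],s[10:]  2  'ab'
  11  s[10:],s[15:]  0  ''
  12  s[15:],s[6:]  4  'baaa'
  13  s[6:],s[2:]  4  'baaa'
  14  s[2:],s[0:]  2  'ba'
  15  s[0:],s[14:]  1  'b'
  16  s[14:],s[13:]  2  'bb'
  17  s[13:],s[12:]  3  'bbb'
  18  s[12:],s[11:]  4  'bbbb'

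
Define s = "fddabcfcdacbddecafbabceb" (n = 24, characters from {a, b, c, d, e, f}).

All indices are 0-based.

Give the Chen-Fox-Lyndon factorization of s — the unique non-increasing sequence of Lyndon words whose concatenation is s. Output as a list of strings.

emit factor 1: 'f' (i=0, period=1)
emit factor 2: 'd' (i=1, period=1)
emit factor 3: 'd' (i=2, period=1)
emit factor 4: 'abcfcdacbddecafb' (i=3, period=16)
emit factor 5: 'abceb' (i=19, period=5)

["f", "d", "d", "abcfcdacbddecafb", "abceb"]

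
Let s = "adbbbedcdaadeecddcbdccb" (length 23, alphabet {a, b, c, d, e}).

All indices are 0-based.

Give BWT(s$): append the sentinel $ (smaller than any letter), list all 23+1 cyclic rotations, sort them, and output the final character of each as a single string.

rank  rotation                  last
    0  $adbbbedcdaadeecddcbdccb  b
    1  aadeecddcbdccb$adbbbedcd  d
    2  adbbbedcdaadeecddcbdccb$  $
    3  adeecddcbdccb$adbbbedcda  a
    4  b$adbbbedcdaadeecddcbdcc  c
    5  bbbedcdaadeecddcbdccb$ad  d
    6  bbedcdaadeecddcbdccb$adb  b
    7  bdccb$adbbbedcdaadeecddc  c
    8  bedcdaadeecddcbdccb$adbb  b
    9  cb$adbbbedcdaadeecddcbdc  c
   10  cbdccb$adbbbedcdaadeecdd  d
   11  ccb$adbbbedcdaadeecddcbd  d
   12  cdaadeecddcbdccb$adbbbed  d
   13  cddcbdccb$adbbbedcdaadee  e
   14  daadeecddcbdccb$adbbbedc  c
   15  dbbbedcdaadeecddcbdccb$a  a
   16  dcbdccb$adbbbedcdaadeecd  d
   17  dccb$adbbbedcdaadeecddcb  b
   18  dcdaadeecddcbdccb$adbbbe  e
   19  ddcbdccb$adbbbedcdaadeec  c
   20  deecddcbdccb$adbbbedcdaa  a
   21  ecddcbdccb$adbbbedcdaade  e
   22  edcdaadeecddcbdccb$adbbb  b
   23  eecddcbdccb$adbbbedcdaad  d

bd$acdbcbcdddecadbecaebd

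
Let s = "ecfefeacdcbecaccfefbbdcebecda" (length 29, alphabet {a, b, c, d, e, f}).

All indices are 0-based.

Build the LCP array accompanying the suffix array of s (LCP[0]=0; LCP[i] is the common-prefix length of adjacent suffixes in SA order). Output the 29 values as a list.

rank | idx | suffix
   0 |  28 | a
   1 |  13 | accfefbbdcebecda
   2 |   6 | acdcbecaccfefbbdcebecda
   3 |  19 | bbdcebecda
   4 |  20 | bdcebecda
   5 |  10 | becaccfefbbdcebecda
   6 |  24 | becda
   7 |  12 | caccfefbbdcebecda
   8 |   9 | cbecaccfefbbdcebecda
   9 |  14 | ccfefbbdcebecda
  10 |  26 | cda
  11 |   7 | cdcbecaccfefbbdcebecda
  12 |  22 | cebecda
  13 |  15 | cfefbbdcebecda
  14 |   1 | cfefeacdcbecaccfefbbdcebecda
  15 |  27 | da
  16 |   8 | dcbecaccfefbbdcebecda
  17 |  21 | dcebecda
  18 |   5 | eacdcbecaccfefbbdcebecda
  19 |  23 | ebecda
  20 |  11 | ecaccfefbbdcebecda
  21 |  25 | ecda
  22 |   0 | ecfefeacdcbecaccfefbbdcebecda
  23 |  17 | efbbdcebecda
  24 |   3 | efeacdcbecaccfefbbdcebecda
  25 |  18 | fbbdcebecda
  26 |   4 | feacdcbecaccfefbbdcebecda
  27 |  16 | fefbbdcebecda
  28 |   2 | fefeacdcbecaccfefbbdcebecda

SA = [28, 13, 6, 19, 20, 10, 24, 12, 9, 14, 26, 7, 22, 15, 1, 27, 8, 21, 5, 23, 11, 25, 0, 17, 3, 18, 4, 16, 2]
i: (SA[i-1],SA[i]) lcp shared
  1: (28,13) 1 'a'
  2: (13,6) 2 'ac'
  3: (6,19) 0 ''
  4: (19,20) 1 'b'
  5: (20,10) 1 'b'
  6: (10,24) 3 'bec'
  7: (24,12) 0 ''
  8: (12,9) 1 'c'
  9: (9,14) 1 'c'
  10: (14,26) 1 'c'
  11: (26,7) 2 'cd'
  12: (7,22) 1 'c'
  13: (22,15) 1 'c'
  14: (15,1) 4 'cfef'
  15: (1,27) 0 ''
  16: (27,8) 1 'd'
  17: (8,21) 2 'dc'
  18: (21,5) 0 ''
  19: (5,23) 1 'e'
  20: (23,11) 1 'e'
  21: (11,25) 2 'ec'
  22: (25,0) 2 'ec'
  23: (0,17) 1 'e'
  24: (17,3) 2 'ef'
  25: (3,18) 0 ''
  26: (18,4) 1 'f'
  27: (4,16) 2 'fe'
  28: (16,2) 3 'fef'

[0, 1, 2, 0, 1, 1, 3, 0, 1, 1, 1, 2, 1, 1, 4, 0, 1, 2, 0, 1, 1, 2, 2, 1, 2, 0, 1, 2, 3]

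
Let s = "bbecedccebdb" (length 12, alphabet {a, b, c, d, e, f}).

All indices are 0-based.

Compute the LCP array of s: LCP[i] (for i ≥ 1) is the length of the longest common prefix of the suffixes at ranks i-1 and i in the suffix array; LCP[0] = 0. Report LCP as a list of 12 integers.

[0, 1, 1, 1, 0, 1, 2, 0, 1, 0, 1, 1]

sorted suffixes:
  #0 SA[0]=11  'b'
  #1 SA[1]=0  'bbecedccebdb'
  #2 SA[2]=9  'bdb'
  #3 SA[3]=1  'becedccebdb'
  #4 SA[4]=6  'ccebdb'
  #5 SA[5]=7  'cebdb'
  #6 SA[6]=3  'cedccebdb'
  #7 SA[7]=10  'db'
  #8 SA[8]=5  'dccebdb'
  #9 SA[9]=8  'ebdb'
  #10 SA[10]=2  'ecedccebdb'
  #11 SA[11]=4  'edccebdb'

SA = [11, 0, 9, 1, 6, 7, 3, 10, 5, 8, 2, 4]
[i] adj suffixes → lcp
  [1] 11/0 → 1 ('b')
  [2] 0/9 → 1 ('b')
  [3] 9/1 → 1 ('b')
  [4] 1/6 → 0 ('')
  [5] 6/7 → 1 ('c')
  [6] 7/3 → 2 ('ce')
  [7] 3/10 → 0 ('')
  [8] 10/5 → 1 ('d')
  [9] 5/8 → 0 ('')
  [10] 8/2 → 1 ('e')
  [11] 2/4 → 1 ('e')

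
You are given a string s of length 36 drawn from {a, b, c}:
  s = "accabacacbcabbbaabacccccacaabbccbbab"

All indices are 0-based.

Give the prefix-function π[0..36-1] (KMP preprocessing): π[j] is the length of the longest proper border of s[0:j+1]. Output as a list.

π[0] = 0
j=1 s[j]='c': π[1]=0 (border '')
j=2 s[j]='c': π[2]=0 (border '')
j=3 s[j]='a': π[3]=1 (border 'a')
j=4 s[j]='b': k: 1→0; π[4]=0 (border '')
j=5 s[j]='a': π[5]=1 (border 'a')
j=6 s[j]='c': π[6]=2 (border 'ac')
j=7 s[j]='a': k: 2→0; π[7]=1 (border 'a')
j=8 s[j]='c': π[8]=2 (border 'ac')
j=9 s[j]='b': k: 2→0; π[9]=0 (border '')
j=10 s[j]='c': π[10]=0 (border '')
j=11 s[j]='a': π[11]=1 (border 'a')
j=12 s[j]='b': k: 1→0; π[12]=0 (border '')
j=13 s[j]='b': π[13]=0 (border '')
j=14 s[j]='b': π[14]=0 (border '')
j=15 s[j]='a': π[15]=1 (border 'a')
j=16 s[j]='a': k: 1→0; π[16]=1 (border 'a')
j=17 s[j]='b': k: 1→0; π[17]=0 (border '')
j=18 s[j]='a': π[18]=1 (border 'a')
j=19 s[j]='c': π[19]=2 (border 'ac')
j=20 s[j]='c': π[20]=3 (border 'acc')
j=21 s[j]='c': k: 3→0; π[21]=0 (border '')
j=22 s[j]='c': π[22]=0 (border '')
j=23 s[j]='c': π[23]=0 (border '')
j=24 s[j]='a': π[24]=1 (border 'a')
j=25 s[j]='c': π[25]=2 (border 'ac')
j=26 s[j]='a': k: 2→0; π[26]=1 (border 'a')
j=27 s[j]='a': k: 1→0; π[27]=1 (border 'a')
j=28 s[j]='b': k: 1→0; π[28]=0 (border '')
j=29 s[j]='b': π[29]=0 (border '')
j=30 s[j]='c': π[30]=0 (border '')
j=31 s[j]='c': π[31]=0 (border '')
j=32 s[j]='b': π[32]=0 (border '')
j=33 s[j]='b': π[33]=0 (border '')
j=34 s[j]='a': π[34]=1 (border 'a')
j=35 s[j]='b': k: 1→0; π[35]=0 (border '')

[0, 0, 0, 1, 0, 1, 2, 1, 2, 0, 0, 1, 0, 0, 0, 1, 1, 0, 1, 2, 3, 0, 0, 0, 1, 2, 1, 1, 0, 0, 0, 0, 0, 0, 1, 0]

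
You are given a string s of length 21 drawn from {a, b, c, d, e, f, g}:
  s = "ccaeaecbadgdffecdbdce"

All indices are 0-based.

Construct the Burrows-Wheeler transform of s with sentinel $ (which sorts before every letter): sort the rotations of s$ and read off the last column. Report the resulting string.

ebcecdce$edcbgacaaffdd

rank  rotation                last
    0  $ccaeaecbadgdffecdbdce  e
    1  adgdffecdbdce$ccaeaecb  b
    2  aeaecbadgdffecdbdce$cc  c
    3  aecbadgdffecdbdce$ccae  e
    4  badgdffecdbdce$ccaeaec  c
    5  bdce$ccaeaecbadgdffecd  d
    6  caeaecbadgdffecdbdce$c  c
    7  cbadgdffecdbdce$ccaeae  e
    8  ccaeaecbadgdffecdbdce$  $
    9  cdbdce$ccaeaecbadgdffe  e
   10  ce$ccaeaecbadgdffecdbd  d
   11  dbdce$ccaeaecbadgdffec  c
   12  dce$ccaeaecbadgdffecdb  b
   13  dffecdbdce$ccaeaecbadg  g
   14  dgdffecdbdce$ccaeaecba  a
   15  e$ccaeaecbadgdffecdbdc  c
   16  eaecbadgdffecdbdce$cca  a
   17  ecbadgdffecdbdce$ccaea  a
   18  ecdbdce$ccaeaecbadgdff  f
   19  fecdbdce$ccaeaecbadgdf  f
   20  ffecdbdce$ccaeaecbadgd  d
   21  gdffecdbdce$ccaeaecbad  d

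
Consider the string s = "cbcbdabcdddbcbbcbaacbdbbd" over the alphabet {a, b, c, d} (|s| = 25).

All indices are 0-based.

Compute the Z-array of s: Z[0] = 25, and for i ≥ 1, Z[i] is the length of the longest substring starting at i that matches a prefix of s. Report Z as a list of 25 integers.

[25, 0, 2, 0, 0, 0, 0, 1, 0, 0, 0, 0, 2, 0, 0, 2, 0, 0, 0, 2, 0, 0, 0, 0, 0]

Z[0]=25
i=1: outside box; Z[1]=0
i=2: outside box; Z[2]=2 scan→box=[2,4)
i=3: min(r-i=1, Z[1]=0)=0; Z[3]=0
i=4: outside box; Z[4]=0
i=5: outside box; Z[5]=0
i=6: outside box; Z[6]=0
i=7: outside box; Z[7]=1 scan→box=[7,8)
i=8: outside box; Z[8]=0
i=9: outside box; Z[9]=0
i=10: outside box; Z[10]=0
i=11: outside box; Z[11]=0
i=12: outside box; Z[12]=2 scan→box=[12,14)
i=13: min(r-i=1, Z[1]=0)=0; Z[13]=0
i=14: outside box; Z[14]=0
i=15: outside box; Z[15]=2 scan→box=[15,17)
i=16: min(r-i=1, Z[1]=0)=0; Z[16]=0
i=17: outside box; Z[17]=0
i=18: outside box; Z[18]=0
i=19: outside box; Z[19]=2 scan→box=[19,21)
i=20: min(r-i=1, Z[1]=0)=0; Z[20]=0
i=21: outside box; Z[21]=0
i=22: outside box; Z[22]=0
i=23: outside box; Z[23]=0
i=24: outside box; Z[24]=0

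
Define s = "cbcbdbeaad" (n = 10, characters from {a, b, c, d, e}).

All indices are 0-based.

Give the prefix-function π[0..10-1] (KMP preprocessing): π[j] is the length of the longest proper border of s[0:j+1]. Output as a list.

π[0] = 0
j=1 s[j]='b': π[1]=0 (border '')
j=2 s[j]='c': π[2]=1 (border 'c')
j=3 s[j]='b': π[3]=2 (border 'cb')
j=4 s[j]='d': k: 2→0; π[4]=0 (border '')
j=5 s[j]='b': π[5]=0 (border '')
j=6 s[j]='e': π[6]=0 (border '')
j=7 s[j]='a': π[7]=0 (border '')
j=8 s[j]='a': π[8]=0 (border '')
j=9 s[j]='d': π[9]=0 (border '')

[0, 0, 1, 2, 0, 0, 0, 0, 0, 0]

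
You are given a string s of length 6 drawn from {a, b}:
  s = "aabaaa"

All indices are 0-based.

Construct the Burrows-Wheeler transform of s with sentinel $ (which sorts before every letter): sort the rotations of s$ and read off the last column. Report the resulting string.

aaab$aa

rank  rotation last
    0  $aabaaa  a
    1  a$aabaa  a
    2  aa$aaba  a
    3  aaa$aab  b
    4  aabaaa$  $
    5  abaaa$a  a
    6  baaa$aa  a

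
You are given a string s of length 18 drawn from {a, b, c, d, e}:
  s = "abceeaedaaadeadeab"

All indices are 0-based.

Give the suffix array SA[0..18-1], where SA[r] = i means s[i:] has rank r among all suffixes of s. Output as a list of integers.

[8, 9, 16, 0, 13, 10, 5, 17, 1, 2, 7, 14, 11, 15, 12, 4, 6, 3]

rank | idx | suffix
   0 |   8 | aaadeadeab
   1 |   9 | aadeadeab
   2 |  16 | ab
   3 |   0 | abceeaedaaadeadeab
   4 |  13 | adeab
   5 |  10 | adeadeab
   6 |   5 | aedaaadeadeab
   7 |  17 | b
   8 |   1 | bceeaedaaadeadeab
   9 |   2 | ceeaedaaadeadeab
  10 |   7 | daaadeadeab
  11 |  14 | deab
  12 |  11 | deadeab
  13 |  15 | eab
  14 |  12 | eadeab
  15 |   4 | eaedaaadeadeab
  16 |   6 | edaaadeadeab
  17 |   3 | eeaedaaadeadeab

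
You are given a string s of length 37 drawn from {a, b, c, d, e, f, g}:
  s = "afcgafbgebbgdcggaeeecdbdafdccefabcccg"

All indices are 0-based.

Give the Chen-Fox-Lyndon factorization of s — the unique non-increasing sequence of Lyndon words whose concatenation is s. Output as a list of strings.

emit factor 1: 'afcg' (i=0, period=4)
emit factor 2: 'afbgebbgdcgg' (i=4, period=12)
emit factor 3: 'aeeecdbdafdccef' (i=16, period=15)
emit factor 4: 'abcccg' (i=31, period=6)

["afcg", "afbgebbgdcgg", "aeeecdbdafdccef", "abcccg"]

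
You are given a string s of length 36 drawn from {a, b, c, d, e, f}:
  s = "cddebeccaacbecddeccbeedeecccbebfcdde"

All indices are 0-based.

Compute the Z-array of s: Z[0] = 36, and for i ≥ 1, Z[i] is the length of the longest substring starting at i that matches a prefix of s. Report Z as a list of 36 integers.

[36, 0, 0, 0, 0, 0, 1, 1, 0, 0, 1, 0, 0, 4, 0, 0, 0, 1, 1, 0, 0, 0, 0, 0, 0, 1, 1, 1, 0, 0, 0, 0, 4, 0, 0, 0]

Z[0]=36
i=1: i≥r, start 0; Z[1]=0
i=2: i≥r, start 0; Z[2]=0
i=3: i≥r, start 0; Z[3]=0
i=4: i≥r, start 0; Z[4]=0
i=5: i≥r, start 0; Z[5]=0
i=6: i≥r, start 0; Z[6]=1 grow→box=[6,7)
i=7: i≥r, start 0; Z[7]=1 grow→box=[7,8)
i=8: i≥r, start 0; Z[8]=0
i=9: i≥r, start 0; Z[9]=0
i=10: i≥r, start 0; Z[10]=1 grow→box=[10,11)
i=11: i≥r, start 0; Z[11]=0
i=12: i≥r, start 0; Z[12]=0
i=13: i≥r, start 0; Z[13]=4 grow→box=[13,17)
i=14: min(r-i=3, Z[1]=0)=0; Z[14]=0
i=15: min(r-i=2, Z[2]=0)=0; Z[15]=0
i=16: min(r-i=1, Z[3]=0)=0; Z[16]=0
i=17: i≥r, start 0; Z[17]=1 grow→box=[17,18)
i=18: i≥r, start 0; Z[18]=1 grow→box=[18,19)
i=19: i≥r, start 0; Z[19]=0
i=20: i≥r, start 0; Z[20]=0
i=21: i≥r, start 0; Z[21]=0
i=22: i≥r, start 0; Z[22]=0
i=23: i≥r, start 0; Z[23]=0
i=24: i≥r, start 0; Z[24]=0
i=25: i≥r, start 0; Z[25]=1 grow→box=[25,26)
i=26: i≥r, start 0; Z[26]=1 grow→box=[26,27)
i=27: i≥r, start 0; Z[27]=1 grow→box=[27,28)
i=28: i≥r, start 0; Z[28]=0
i=29: i≥r, start 0; Z[29]=0
i=30: i≥r, start 0; Z[30]=0
i=31: i≥r, start 0; Z[31]=0
i=32: i≥r, start 0; Z[32]=4 grow→box=[32,36)
i=33: min(r-i=3, Z[1]=0)=0; Z[33]=0
i=34: min(r-i=2, Z[2]=0)=0; Z[34]=0
i=35: min(r-i=1, Z[3]=0)=0; Z[35]=0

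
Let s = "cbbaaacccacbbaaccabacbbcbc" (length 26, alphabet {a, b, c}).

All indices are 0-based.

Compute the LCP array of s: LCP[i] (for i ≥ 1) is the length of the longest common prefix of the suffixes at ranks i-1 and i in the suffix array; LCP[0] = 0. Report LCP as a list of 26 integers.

[0, 2, 4, 1, 1, 4, 2, 3, 0, 3, 2, 1, 4, 2, 1, 2, 0, 1, 2, 1, 5, 3, 2, 1, 3, 2]

rank→(start, suffix):
  0 → (3, 'aaacccacbbaaccabacbbcbc')
  1 → (13, 'aaccabacbbcbc')
  2 → (4, 'aacccacbbaaccabacbbcbc')
  3 → (17, 'abacbbcbc')
  4 → (9, 'acbbaaccabacbbcbc')
  5 → (19, 'acbbcbc')
  6 → (14, 'accabacbbcbc')
  7 → (5, 'acccacbbaaccabacbbcbc')
  8 → (2, 'baaacccacbbaaccabacbbcbc')
  9 → (12, 'baaccabacbbcbc')
  10 → (18, 'bacbbcbc')
  11 → (1, 'bbaaacccacbbaaccabacbbcbc')
  12 → (11, 'bbaaccabacbbcbc')
  13 → (21, 'bbcbc')
  14 → (24, 'bc')
  15 → (22, 'bcbc')
  16 → (25, 'c')
  17 → (16, 'cabacbbcbc')
  18 → (8, 'cacbbaaccabacbbcbc')
  19 → (0, 'cbbaaacccacbbaaccabacbbcbc')
  20 → (10, 'cbbaaccabacbbcbc')
  21 → (20, 'cbbcbc')
  22 → (23, 'cbc')
  23 → (15, 'ccabacbbcbc')
  24 → (7, 'ccacbbaaccabacbbcbc')
  25 → (6, 'cccacbbaaccabacbbcbc')

SA = [3, 13, 4, 17, 9, 19, 14, 5, 2, 12, 18, 1, 11, 21, 24, 22, 25, 16, 8, 0, 10, 20, 23, 15, 7, 6]
i: (SA[i-1],SA[i]) lcp shared
  1: (3,13) 2 'aa'
  2: (13,4) 4 'aacc'
  3: (4,17) 1 'a'
  4: (17,9) 1 'a'
  5: (9,19) 4 'acbb'
  6: (19,14) 2 'ac'
  7: (14,5) 3 'acc'
  8: (5,2) 0 ''
  9: (2,12) 3 'baa'
  10: (12,18) 2 'ba'
  11: (18,1) 1 'b'
  12: (1,11) 4 'bbaa'
  13: (11,21) 2 'bb'
  14: (21,24) 1 'b'
  15: (24,22) 2 'bc'
  16: (22,25) 0 ''
  17: (25,16) 1 'c'
  18: (16,8) 2 'ca'
  19: (8,0) 1 'c'
  20: (0,10) 5 'cbbaa'
  21: (10,20) 3 'cbb'
  22: (20,23) 2 'cb'
  23: (23,15) 1 'c'
  24: (15,7) 3 'cca'
  25: (7,6) 2 'cc'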